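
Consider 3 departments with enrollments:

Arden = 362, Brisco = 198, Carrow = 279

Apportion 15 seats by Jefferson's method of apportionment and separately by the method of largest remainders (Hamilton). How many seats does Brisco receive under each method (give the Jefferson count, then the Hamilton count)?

3 and 4

Jefferson: Arden 7, Brisco 3, Carrow 5.
Hamilton: Arden 6, Brisco 4, Carrow 5.
Brisco gets 3 under Jefferson and 4 under Hamilton.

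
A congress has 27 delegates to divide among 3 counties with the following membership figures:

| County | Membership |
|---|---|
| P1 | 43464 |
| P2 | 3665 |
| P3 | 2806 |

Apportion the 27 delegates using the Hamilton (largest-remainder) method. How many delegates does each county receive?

P1: 23; P2: 2; P3: 2

Total 49935; standard divisor 49935/27 ≈ 1849.444.
Standard quotas: P1 23.5011, P2 1.9817, P3 1.5172.
Lower quotas: P1 23, P2 1, P3 1 (sum 25, leaving 2 seats).
Remainders in descending order: P2 0.9817, P3 0.5172, P1 0.5011.
The surplus seats go to P2, P3.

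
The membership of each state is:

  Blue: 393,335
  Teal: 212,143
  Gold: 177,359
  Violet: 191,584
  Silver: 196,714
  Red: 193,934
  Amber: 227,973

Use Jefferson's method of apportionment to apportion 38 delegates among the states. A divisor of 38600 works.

With modified divisor 38600: modified quotas Blue 10.190, Teal 5.496, Gold 4.595, Violet 4.963, Silver 5.096, Red 5.024, Amber 5.906.
Rounding down: Blue 10, Teal 5, Gold 4, Violet 4, Silver 5, Red 5, Amber 5 (total 38).

Blue=10, Teal=5, Gold=4, Violet=4, Silver=5, Red=5, Amber=5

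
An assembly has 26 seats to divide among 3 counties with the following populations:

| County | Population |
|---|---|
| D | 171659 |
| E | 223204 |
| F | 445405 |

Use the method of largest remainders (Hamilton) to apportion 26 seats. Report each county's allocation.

D=5, E=7, F=14

Standard divisor: 840268 ÷ 26 = 32318.
Standard quotas: D 5.3116, E 6.9065, F 13.7819.
Lower quotas: D 5, E 6, F 13 (sum 24, leaving 2 seats).
Remainders in descending order: E 0.9065, F 0.7819, D 0.3116.
The surplus seats go to E, F.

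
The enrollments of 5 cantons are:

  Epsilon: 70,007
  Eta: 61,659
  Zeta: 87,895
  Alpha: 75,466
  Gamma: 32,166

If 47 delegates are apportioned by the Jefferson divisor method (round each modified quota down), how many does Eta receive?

Standard divisor 327193/47 ≈ 6961.553; standard quotas: Epsilon 10.056, Eta 8.857, Zeta 12.626, Alpha 10.840, Gamma 4.621.
Rounding down gives 10, 8, 12, 10, 4 = 44 seats, so the divisor must be adjusted.
With modified divisor 6600: modified quotas Epsilon 10.607, Eta 9.342, Zeta 13.317, Alpha 11.434, Gamma 4.874.
Rounding down: Epsilon 10, Eta 9, Zeta 13, Alpha 11, Gamma 4 (total 47).
Eta receives 9.

9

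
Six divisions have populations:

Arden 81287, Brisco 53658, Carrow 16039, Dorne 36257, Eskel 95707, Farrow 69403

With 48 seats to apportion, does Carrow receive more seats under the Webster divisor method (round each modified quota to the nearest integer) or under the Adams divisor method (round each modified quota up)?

Adams

Webster: Arden 11, Brisco 7, Carrow 2, Dorne 5, Eskel 13, Farrow 10.
Adams: Arden 11, Brisco 7, Carrow 3, Dorne 5, Eskel 13, Farrow 9.
Carrow gets 2 under Webster and 3 under Adams.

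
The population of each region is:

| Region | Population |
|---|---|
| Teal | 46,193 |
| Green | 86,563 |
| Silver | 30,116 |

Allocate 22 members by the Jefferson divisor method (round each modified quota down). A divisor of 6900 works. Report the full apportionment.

With modified divisor 6900: modified quotas Teal 6.695, Green 12.545, Silver 4.365.
Rounding down: Teal 6, Green 12, Silver 4 (total 22).

Teal 6, Green 12, Silver 4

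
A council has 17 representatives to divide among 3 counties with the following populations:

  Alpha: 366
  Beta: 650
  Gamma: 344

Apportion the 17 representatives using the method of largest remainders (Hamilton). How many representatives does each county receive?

The standard divisor is 1360/17 = 80.
Standard quotas: Alpha 4.575, Beta 8.125, Gamma 4.300.
Lower quotas: Alpha 4, Beta 8, Gamma 4 (sum 16, leaving 1 seat).
Remainders in descending order: Alpha 0.575, Gamma 0.300, Beta 0.125.
The surplus seat goes to Alpha.

Alpha: 5; Beta: 8; Gamma: 4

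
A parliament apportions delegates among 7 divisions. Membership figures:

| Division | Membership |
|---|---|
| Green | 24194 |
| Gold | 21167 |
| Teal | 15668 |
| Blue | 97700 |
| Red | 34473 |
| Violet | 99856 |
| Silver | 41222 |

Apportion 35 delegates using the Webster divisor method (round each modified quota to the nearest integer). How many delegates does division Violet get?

10

Standard divisor 334280/35 ≈ 9550.857; standard quotas: Green 2.533, Gold 2.216, Teal 1.640, Blue 10.229, Red 3.609, Violet 10.455, Silver 4.316.
Rounding to the nearest integer gives Green 3, Gold 2, Teal 2, Blue 10, Red 4, Violet 10, Silver 4 — total 35, matching the house size, so no adjustment is needed.
Violet receives 10.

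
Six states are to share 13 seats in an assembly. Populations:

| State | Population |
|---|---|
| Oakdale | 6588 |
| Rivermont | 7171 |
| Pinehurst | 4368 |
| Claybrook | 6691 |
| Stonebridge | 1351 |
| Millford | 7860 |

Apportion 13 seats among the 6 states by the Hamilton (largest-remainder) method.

Oakdale 2, Rivermont 3, Pinehurst 2, Claybrook 3, Stonebridge 0, Millford 3

Standard divisor: 34029 ÷ 13 ≈ 2617.615.
Standard quotas: Oakdale 2.5168, Rivermont 2.7395, Pinehurst 1.6687, Claybrook 2.5561, Stonebridge 0.5161, Millford 3.0027.
Lower quotas: Oakdale 2, Rivermont 2, Pinehurst 1, Claybrook 2, Stonebridge 0, Millford 3 (sum 10, leaving 3 seats).
Remainders in descending order: Rivermont 0.7395, Pinehurst 0.6687, Claybrook 0.5561, Oakdale 0.5168, Stonebridge 0.5161, Millford 0.0027.
The surplus seats go to Rivermont, Pinehurst, Claybrook.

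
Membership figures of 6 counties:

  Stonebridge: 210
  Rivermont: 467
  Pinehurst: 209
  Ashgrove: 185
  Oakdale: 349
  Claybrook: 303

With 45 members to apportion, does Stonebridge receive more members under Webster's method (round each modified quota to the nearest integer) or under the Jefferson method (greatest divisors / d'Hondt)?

Webster: Stonebridge 6, Rivermont 12, Pinehurst 5, Ashgrove 5, Oakdale 9, Claybrook 8.
Jefferson: Stonebridge 5, Rivermont 13, Pinehurst 5, Ashgrove 5, Oakdale 9, Claybrook 8.
Stonebridge gets 6 under Webster and 5 under Jefferson.

Webster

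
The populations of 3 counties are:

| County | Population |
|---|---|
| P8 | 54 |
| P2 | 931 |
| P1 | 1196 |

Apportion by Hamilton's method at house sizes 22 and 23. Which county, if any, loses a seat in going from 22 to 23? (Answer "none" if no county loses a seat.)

P8

At 22 seats: P8 1, P2 9, P1 12.
At 23 seats: P8 0, P2 10, P1 13.
P8 drops from 1 to 0.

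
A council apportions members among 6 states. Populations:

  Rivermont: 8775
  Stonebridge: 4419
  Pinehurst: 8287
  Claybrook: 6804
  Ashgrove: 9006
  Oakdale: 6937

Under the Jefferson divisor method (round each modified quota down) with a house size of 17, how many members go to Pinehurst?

Standard divisor 44228/17 ≈ 2601.647; standard quotas: Rivermont 3.373, Stonebridge 1.699, Pinehurst 3.185, Claybrook 2.615, Ashgrove 3.462, Oakdale 2.666.
Rounding down gives 3, 1, 3, 2, 3, 2 = 14 seats, so the divisor must be adjusted.
With modified divisor 2238.9: modified quotas Rivermont 3.919, Stonebridge 1.974, Pinehurst 3.701, Claybrook 3.039, Ashgrove 4.023, Oakdale 3.098.
Rounding down: Rivermont 3, Stonebridge 1, Pinehurst 3, Claybrook 3, Ashgrove 4, Oakdale 3 (total 17).
Pinehurst receives 3.

3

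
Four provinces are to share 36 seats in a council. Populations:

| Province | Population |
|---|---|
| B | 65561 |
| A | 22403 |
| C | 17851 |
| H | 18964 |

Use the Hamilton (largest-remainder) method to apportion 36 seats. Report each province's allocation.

Standard divisor: 124779 ÷ 36 ≈ 3466.083.
Standard quotas: B 18.9150, A 6.4635, C 5.1502, H 5.4713.
Lower quotas: B 18, A 6, C 5, H 5 (sum 34, leaving 2 seats).
Remainders in descending order: B 0.9150, H 0.4713, A 0.4635, C 0.1502.
Largest remainders: B, H receive the extra seats.

B 19; A 6; C 5; H 6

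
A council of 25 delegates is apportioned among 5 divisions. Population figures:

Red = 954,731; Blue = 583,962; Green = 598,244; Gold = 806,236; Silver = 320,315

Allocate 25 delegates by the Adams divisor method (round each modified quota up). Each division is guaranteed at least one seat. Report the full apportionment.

Red=7, Blue=4, Green=5, Gold=6, Silver=3

Standard divisor 3263488/25 ≈ 130539.52; standard quotas: Red 7.314, Blue 4.473, Green 4.583, Gold 6.176, Silver 2.454.
Rounding up gives 8, 5, 5, 7, 3 = 28 seats, so the divisor must be adjusted.
With modified divisor 147800: modified quotas Red 6.460, Blue 3.951, Green 4.048, Gold 5.455, Silver 2.167.
Rounding up: Red 7, Blue 4, Green 5, Gold 6, Silver 3 (total 25).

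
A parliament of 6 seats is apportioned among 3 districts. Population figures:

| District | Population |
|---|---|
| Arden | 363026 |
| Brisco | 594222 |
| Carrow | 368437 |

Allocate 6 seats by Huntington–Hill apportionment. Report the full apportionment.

Arden: 2, Brisco: 2, Carrow: 2

With divisor 249644: modified quotas Arden 1.454, Brisco 2.380, Carrow 1.476.
Geometric-mean thresholds: Arden √(1·2)=1.414, Brisco √(2·3)=2.449, Carrow √(1·2)=1.414.
Each quota rounded against its threshold gives Arden 2, Brisco 2, Carrow 2 (total 6).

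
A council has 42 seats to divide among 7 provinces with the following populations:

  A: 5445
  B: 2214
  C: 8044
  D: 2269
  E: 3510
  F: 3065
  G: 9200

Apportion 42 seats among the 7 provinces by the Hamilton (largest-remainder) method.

A 7; B 3; C 10; D 3; E 4; F 4; G 11

Total 33747; standard divisor 33747/42 ≈ 803.5.
Standard quotas: A 6.7766, B 2.7554, C 10.0112, D 2.8239, E 4.3684, F 3.8146, G 11.4499.
Lower quotas: A 6, B 2, C 10, D 2, E 4, F 3, G 11 (sum 38, leaving 4 seats).
Remainders in descending order: D 0.8239, F 0.8146, A 0.7766, B 0.7554, G 0.4499, E 0.3684, C 0.0112.
Largest remainders: D, F, A, B receive the extra seats.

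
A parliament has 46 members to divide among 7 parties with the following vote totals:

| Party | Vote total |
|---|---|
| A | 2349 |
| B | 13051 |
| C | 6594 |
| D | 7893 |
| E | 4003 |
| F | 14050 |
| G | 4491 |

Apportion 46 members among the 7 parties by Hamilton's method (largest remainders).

A: 2, B: 11, C: 6, D: 7, E: 4, F: 12, G: 4

Standard divisor: 52431 ÷ 46 ≈ 1139.804.
Standard quotas: A 2.0609, B 11.4502, C 5.7852, D 6.9249, E 3.5120, F 12.3267, G 3.9401.
Lower quotas: A 2, B 11, C 5, D 6, E 3, F 12, G 3 (sum 42, leaving 4 seats).
Remainders in descending order: G 0.9401, D 0.9249, C 0.7852, E 0.5120, B 0.4502, F 0.3267, A 0.0609.
The surplus seats go to G, D, C, E.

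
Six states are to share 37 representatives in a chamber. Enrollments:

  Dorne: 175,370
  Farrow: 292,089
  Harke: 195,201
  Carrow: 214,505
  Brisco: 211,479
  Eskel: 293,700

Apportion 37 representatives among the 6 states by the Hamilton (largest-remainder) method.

Dorne 5, Farrow 8, Harke 5, Carrow 6, Brisco 5, Eskel 8

Total 1382344; standard divisor 1382344/37 ≈ 37360.649.
Standard quotas: Dorne 4.6940, Farrow 7.8181, Harke 5.2248, Carrow 5.7415, Brisco 5.6605, Eskel 7.8612.
Lower quotas: Dorne 4, Farrow 7, Harke 5, Carrow 5, Brisco 5, Eskel 7 (sum 33, leaving 4 seats).
Remainders in descending order: Eskel 0.8612, Farrow 0.8181, Carrow 0.7415, Dorne 0.6940, Brisco 0.6605, Harke 0.2248.
The surplus seats go to Eskel, Farrow, Carrow, Dorne.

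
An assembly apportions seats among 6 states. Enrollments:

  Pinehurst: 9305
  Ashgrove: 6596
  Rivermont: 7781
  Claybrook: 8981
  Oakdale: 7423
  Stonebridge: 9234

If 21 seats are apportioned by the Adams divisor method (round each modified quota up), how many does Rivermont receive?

3

Standard divisor 49320/21 ≈ 2348.571; standard quotas: Pinehurst 3.962, Ashgrove 2.809, Rivermont 3.313, Claybrook 3.824, Oakdale 3.161, Stonebridge 3.932.
Rounding up gives 4, 3, 4, 4, 4, 4 = 23 seats, so the divisor must be adjusted.
With modified divisor 2800: modified quotas Pinehurst 3.323, Ashgrove 2.356, Rivermont 2.779, Claybrook 3.208, Oakdale 2.651, Stonebridge 3.298.
Rounding up: Pinehurst 4, Ashgrove 3, Rivermont 3, Claybrook 4, Oakdale 3, Stonebridge 4 (total 21).
Rivermont receives 3.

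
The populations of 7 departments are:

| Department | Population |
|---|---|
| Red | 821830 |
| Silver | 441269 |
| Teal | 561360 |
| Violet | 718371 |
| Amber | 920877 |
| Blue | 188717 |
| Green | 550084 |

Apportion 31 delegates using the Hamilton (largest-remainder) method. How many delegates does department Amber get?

7

Standard divisor: 4202508 ÷ 31 ≈ 135564.774.
Standard quotas: Red 6.0623, Silver 3.2550, Teal 4.1409, Violet 5.2991, Amber 6.7929, Blue 1.3921, Green 4.0577.
Lower quotas: Red 6, Silver 3, Teal 4, Violet 5, Amber 6, Blue 1, Green 4 (sum 29, leaving 2 seats).
Remainders in descending order: Amber 0.7929, Blue 0.3921, Violet 0.2991, Silver 0.2550, Teal 0.1409, Red 0.0623, Green 0.0577.
The surplus seats go to Amber, Blue.
Amber receives 7.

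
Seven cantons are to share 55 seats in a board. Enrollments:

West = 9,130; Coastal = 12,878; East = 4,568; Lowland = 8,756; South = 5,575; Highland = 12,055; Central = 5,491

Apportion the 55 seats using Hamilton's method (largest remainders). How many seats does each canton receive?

Total 58453; standard divisor 58453/55 ≈ 1062.782.
Standard quotas: West 8.5907, Coastal 12.1173, East 4.2982, Lowland 8.2388, South 5.2457, Highland 11.3429, Central 5.1666.
Lower quotas: West 8, Coastal 12, East 4, Lowland 8, South 5, Highland 11, Central 5 (sum 53, leaving 2 seats).
Remainders in descending order: West 0.5907, Highland 0.3429, East 0.2982, South 0.2457, Lowland 0.2388, Central 0.1666, Coastal 0.1173.
Largest remainders: West, Highland receive the extra seats.

West=9, Coastal=12, East=4, Lowland=8, South=5, Highland=12, Central=5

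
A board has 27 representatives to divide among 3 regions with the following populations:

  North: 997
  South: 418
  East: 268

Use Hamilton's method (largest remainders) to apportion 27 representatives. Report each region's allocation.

North=16, South=7, East=4

Total 1683; standard divisor 1683/27 ≈ 62.333.
Standard quotas: North 15.995, South 6.706, East 4.299.
Lower quotas: North 15, South 6, East 4 (sum 25, leaving 2 seats).
Remainders in descending order: North 0.995, South 0.706, East 0.299.
The surplus seats go to North, South.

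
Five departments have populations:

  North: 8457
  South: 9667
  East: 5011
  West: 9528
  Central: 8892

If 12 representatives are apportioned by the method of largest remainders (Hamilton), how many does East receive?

Total 41555; standard divisor 41555/12 ≈ 3462.917.
Standard quotas: North 2.4422, South 2.7916, East 1.4470, West 2.7514, Central 2.5678.
Lower quotas: North 2, South 2, East 1, West 2, Central 2 (sum 9, leaving 3 seats).
Remainders in descending order: South 0.7916, West 0.7514, Central 0.5678, East 0.4470, North 0.4422.
Largest remainders: South, West, Central receive the extra seats.
East receives 1.

1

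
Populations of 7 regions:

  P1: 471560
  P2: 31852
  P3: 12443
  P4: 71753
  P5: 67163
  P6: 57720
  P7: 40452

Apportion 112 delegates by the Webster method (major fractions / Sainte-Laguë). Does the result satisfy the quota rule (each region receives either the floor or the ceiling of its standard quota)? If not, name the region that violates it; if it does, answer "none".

P1

Standard quotas: P1 70.144, P2 4.738, P3 1.851, P4 10.673, P5 9.990, P6 8.586, P7 6.017.
Webster allocation: P1 69, P2 5, P3 2, P4 11, P5 10, P6 9, P7 6.
P1 has quota 70.144 (lower 70, upper 71) but receives 69 — outside the quota interval.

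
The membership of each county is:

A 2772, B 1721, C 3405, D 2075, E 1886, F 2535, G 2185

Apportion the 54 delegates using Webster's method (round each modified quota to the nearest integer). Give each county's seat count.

A: 9, B: 6, C: 11, D: 7, E: 6, F: 8, G: 7

Standard divisor 16579/54 ≈ 307.019; standard quotas: A 9.029, B 5.606, C 11.091, D 6.759, E 6.143, F 8.257, G 7.117.
Rounding to the nearest integer gives A 9, B 6, C 11, D 7, E 6, F 8, G 7 — total 54, matching the house size, so no adjustment is needed.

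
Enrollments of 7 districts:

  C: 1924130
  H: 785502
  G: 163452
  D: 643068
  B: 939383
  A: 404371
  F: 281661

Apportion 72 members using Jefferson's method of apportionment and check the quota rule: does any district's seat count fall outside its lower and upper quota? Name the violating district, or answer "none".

C

Standard quotas: C 26.945, H 11.000, G 2.289, D 9.005, B 13.155, A 5.663, F 3.944.
Jefferson allocation: C 28, H 11, G 2, D 9, B 13, A 5, F 4.
C has quota 26.945 (lower 26, upper 27) but receives 28 — outside the quota interval.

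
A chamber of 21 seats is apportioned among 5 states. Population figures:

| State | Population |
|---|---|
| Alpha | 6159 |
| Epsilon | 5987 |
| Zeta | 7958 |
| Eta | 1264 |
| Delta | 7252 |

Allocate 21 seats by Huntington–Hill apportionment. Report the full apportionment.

With divisor 1358: modified quotas Alpha 4.535, Epsilon 4.409, Zeta 5.860, Eta 0.931, Delta 5.340.
Geometric-mean thresholds: Alpha √(4·5)=4.472, Epsilon √(4·5)=4.472, Zeta √(5·6)=5.477, Eta (min 1), Delta √(5·6)=5.477.
Each quota rounded against its threshold gives Alpha 5, Epsilon 4, Zeta 6, Eta 1, Delta 5 (total 21).

Alpha=5, Epsilon=4, Zeta=6, Eta=1, Delta=5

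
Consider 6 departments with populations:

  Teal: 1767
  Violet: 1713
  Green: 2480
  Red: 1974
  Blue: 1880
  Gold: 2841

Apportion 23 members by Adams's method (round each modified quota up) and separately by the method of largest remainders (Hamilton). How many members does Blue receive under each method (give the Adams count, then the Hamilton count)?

4 and 3

Adams: Teal 3, Violet 3, Green 4, Red 4, Blue 4, Gold 5.
Hamilton: Teal 3, Violet 3, Green 5, Red 4, Blue 3, Gold 5.
Blue gets 4 under Adams and 3 under Hamilton.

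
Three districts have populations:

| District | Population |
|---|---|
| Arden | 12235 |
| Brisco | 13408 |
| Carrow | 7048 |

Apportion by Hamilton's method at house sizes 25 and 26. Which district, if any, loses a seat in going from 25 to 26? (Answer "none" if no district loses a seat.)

At 25 seats: Arden 9, Brisco 10, Carrow 6.
At 26 seats: Arden 10, Brisco 11, Carrow 5.
Carrow drops from 6 to 5.

Carrow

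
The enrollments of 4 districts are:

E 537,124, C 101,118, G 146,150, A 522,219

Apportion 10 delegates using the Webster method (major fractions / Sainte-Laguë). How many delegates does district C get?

1

Standard divisor 1306611/10 ≈ 130661.1; standard quotas: E 4.111, C 0.774, G 1.119, A 3.997.
Rounding to the nearest integer gives E 4, C 1, G 1, A 4 — total 10, matching the house size, so no adjustment is needed.
C receives 1.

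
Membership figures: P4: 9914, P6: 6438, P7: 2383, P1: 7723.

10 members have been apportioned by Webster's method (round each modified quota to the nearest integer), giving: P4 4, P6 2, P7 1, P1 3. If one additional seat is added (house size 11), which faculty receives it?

P6

Priority for the next seat is population ÷ (current seats + 0.5).
Priorities: P4 2203.111, P6 2575.200, P7 1588.667, P1 2206.571.
Highest priority: P6.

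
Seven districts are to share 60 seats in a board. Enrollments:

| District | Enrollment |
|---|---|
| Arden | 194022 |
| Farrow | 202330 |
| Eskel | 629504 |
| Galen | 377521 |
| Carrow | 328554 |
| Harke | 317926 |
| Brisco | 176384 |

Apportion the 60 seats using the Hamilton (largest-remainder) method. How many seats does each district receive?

Arden 5, Farrow 5, Eskel 17, Galen 10, Carrow 9, Harke 9, Brisco 5

Total 2226241; standard divisor 2226241/60 ≈ 37104.017.
Standard quotas: Arden 5.2291, Farrow 5.4530, Eskel 16.9659, Galen 10.1747, Carrow 8.8549, Harke 8.5685, Brisco 4.7538.
Lower quotas: Arden 5, Farrow 5, Eskel 16, Galen 10, Carrow 8, Harke 8, Brisco 4 (sum 56, leaving 4 seats).
Remainders in descending order: Eskel 0.9659, Carrow 0.8549, Brisco 0.7538, Harke 0.5685, Farrow 0.4530, Arden 0.2291, Galen 0.1747.
The surplus seats go to Eskel, Carrow, Brisco, Harke.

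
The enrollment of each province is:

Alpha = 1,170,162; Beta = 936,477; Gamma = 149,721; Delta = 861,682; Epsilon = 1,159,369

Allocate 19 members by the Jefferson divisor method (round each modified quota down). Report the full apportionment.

Standard divisor 4277411/19 ≈ 225126.895; standard quotas: Alpha 5.198, Beta 4.160, Gamma 0.665, Delta 3.828, Epsilon 5.150.
Rounding down gives 5, 4, 0, 3, 5 = 17 seats, so the divisor must be adjusted.
With modified divisor 194100: modified quotas Alpha 6.029, Beta 4.825, Gamma 0.771, Delta 4.439, Epsilon 5.973.
Rounding down: Alpha 6, Beta 4, Gamma 0, Delta 4, Epsilon 5 (total 19).

Alpha 6, Beta 4, Gamma 0, Delta 4, Epsilon 5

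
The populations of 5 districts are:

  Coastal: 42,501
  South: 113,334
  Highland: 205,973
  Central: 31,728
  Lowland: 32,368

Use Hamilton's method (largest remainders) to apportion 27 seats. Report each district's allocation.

Coastal: 3; South: 7; Highland: 13; Central: 2; Lowland: 2

The standard divisor is 425904/27 ≈ 15774.222.
Standard quotas: Coastal 2.6943, South 7.1848, Highland 13.0576, Central 2.0114, Lowland 2.0520.
Lower quotas: Coastal 2, South 7, Highland 13, Central 2, Lowland 2 (sum 26, leaving 1 seat).
Remainders in descending order: Coastal 0.6943, South 0.1848, Highland 0.0576, Lowland 0.0520, Central 0.0114.
The surplus seat goes to Coastal.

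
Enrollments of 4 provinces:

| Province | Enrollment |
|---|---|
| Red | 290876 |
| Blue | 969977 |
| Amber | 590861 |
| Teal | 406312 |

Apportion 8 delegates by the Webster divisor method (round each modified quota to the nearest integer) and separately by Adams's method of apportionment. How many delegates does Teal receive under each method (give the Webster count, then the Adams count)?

1 and 2

Webster: Red 1, Blue 4, Amber 2, Teal 1.
Adams: Red 1, Blue 3, Amber 2, Teal 2.
Teal gets 1 under Webster and 2 under Adams.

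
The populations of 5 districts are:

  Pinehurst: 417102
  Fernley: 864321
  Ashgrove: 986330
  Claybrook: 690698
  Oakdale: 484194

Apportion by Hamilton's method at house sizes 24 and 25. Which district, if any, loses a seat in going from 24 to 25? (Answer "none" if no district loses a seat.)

At 24 seats: Pinehurst 3, Fernley 6, Ashgrove 7, Claybrook 5, Oakdale 3.
At 25 seats: Pinehurst 3, Fernley 6, Ashgrove 7, Claybrook 5, Oakdale 4.
No district's allocation decreased.

none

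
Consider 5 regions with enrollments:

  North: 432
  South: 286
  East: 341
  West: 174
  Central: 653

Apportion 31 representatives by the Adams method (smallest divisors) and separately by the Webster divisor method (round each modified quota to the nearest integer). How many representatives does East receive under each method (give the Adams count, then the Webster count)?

6 and 5

Adams: North 7, South 5, East 6, West 3, Central 10.
Webster: North 7, South 5, East 5, West 3, Central 11.
East gets 6 under Adams and 5 under Webster.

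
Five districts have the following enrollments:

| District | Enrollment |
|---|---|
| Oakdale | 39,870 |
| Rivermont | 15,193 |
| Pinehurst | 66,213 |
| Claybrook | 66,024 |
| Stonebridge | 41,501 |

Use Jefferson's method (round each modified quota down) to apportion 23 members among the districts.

Standard divisor 228801/23 ≈ 9947.87; standard quotas: Oakdale 4.008, Rivermont 1.527, Pinehurst 6.656, Claybrook 6.637, Stonebridge 4.172.
Rounding down gives 4, 1, 6, 6, 4 = 21 seats, so the divisor must be adjusted.
With modified divisor 8900: modified quotas Oakdale 4.480, Rivermont 1.707, Pinehurst 7.440, Claybrook 7.418, Stonebridge 4.663.
Rounding down: Oakdale 4, Rivermont 1, Pinehurst 7, Claybrook 7, Stonebridge 4 (total 23).

Oakdale 4, Rivermont 1, Pinehurst 7, Claybrook 7, Stonebridge 4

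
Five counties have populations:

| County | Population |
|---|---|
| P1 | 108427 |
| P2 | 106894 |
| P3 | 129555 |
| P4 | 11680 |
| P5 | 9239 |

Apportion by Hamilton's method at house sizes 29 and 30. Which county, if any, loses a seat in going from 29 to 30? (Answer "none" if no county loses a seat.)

none

At 29 seats: P1 9, P2 8, P3 10, P4 1, P5 1.
At 30 seats: P1 9, P2 9, P3 10, P4 1, P5 1.
No county's allocation decreased.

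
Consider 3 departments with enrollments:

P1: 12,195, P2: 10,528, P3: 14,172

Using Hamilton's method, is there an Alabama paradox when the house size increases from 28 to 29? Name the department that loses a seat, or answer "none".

At 28 seats: P1 9, P2 8, P3 11.
At 29 seats: P1 10, P2 8, P3 11.
No department's allocation decreased.

none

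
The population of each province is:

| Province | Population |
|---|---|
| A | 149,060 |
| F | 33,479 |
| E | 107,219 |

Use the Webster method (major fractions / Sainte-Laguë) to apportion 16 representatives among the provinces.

Standard divisor 289758/16 ≈ 18109.875; standard quotas: A 8.231, F 1.849, E 5.920.
Rounding to the nearest integer gives A 8, F 2, E 6 — total 16, matching the house size, so no adjustment is needed.

A 8; F 2; E 6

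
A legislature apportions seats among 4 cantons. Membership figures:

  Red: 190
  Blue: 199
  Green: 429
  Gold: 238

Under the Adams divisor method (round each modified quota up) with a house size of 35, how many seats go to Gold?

8

Standard divisor 1056/35 ≈ 30.171; standard quotas: Red 6.297, Blue 6.596, Green 14.219, Gold 7.888.
Rounding up gives 7, 7, 15, 8 = 37 seats, so the divisor must be adjusted.
With modified divisor 32: modified quotas Red 5.938, Blue 6.219, Green 13.406, Gold 7.438.
Rounding up: Red 6, Blue 7, Green 14, Gold 8 (total 35).
Gold receives 8.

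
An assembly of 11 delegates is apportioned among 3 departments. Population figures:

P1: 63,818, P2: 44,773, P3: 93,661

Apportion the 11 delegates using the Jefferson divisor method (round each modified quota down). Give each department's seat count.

P1=4, P2=2, P3=5

Standard divisor 202252/11 ≈ 18386.545; standard quotas: P1 3.471, P2 2.435, P3 5.094.
Rounding down gives 3, 2, 5 = 10 seats, so the divisor must be adjusted.
With modified divisor 15800: modified quotas P1 4.039, P2 2.834, P3 5.928.
Rounding down: P1 4, P2 2, P3 5 (total 11).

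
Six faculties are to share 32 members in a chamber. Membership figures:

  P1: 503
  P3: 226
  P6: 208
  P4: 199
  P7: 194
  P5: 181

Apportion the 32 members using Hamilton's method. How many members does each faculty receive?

P1: 11; P3: 5; P6: 4; P4: 4; P7: 4; P5: 4

Standard divisor: 1511 ÷ 32 ≈ 47.219.
Standard quotas: P1 10.653, P3 4.786, P6 4.405, P4 4.214, P7 4.109, P5 3.833.
Lower quotas: P1 10, P3 4, P6 4, P4 4, P7 4, P5 3 (sum 29, leaving 3 seats).
Remainders in descending order: P5 0.833, P3 0.786, P1 0.653, P6 0.405, P4 0.214, P7 0.109.
The surplus seats go to P5, P3, P1.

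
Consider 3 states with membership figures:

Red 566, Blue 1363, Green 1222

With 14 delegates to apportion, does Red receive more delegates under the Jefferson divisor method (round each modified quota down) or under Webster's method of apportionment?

Webster

Jefferson: Red 2, Blue 6, Green 6.
Webster: Red 3, Blue 6, Green 5.
Red gets 2 under Jefferson and 3 under Webster.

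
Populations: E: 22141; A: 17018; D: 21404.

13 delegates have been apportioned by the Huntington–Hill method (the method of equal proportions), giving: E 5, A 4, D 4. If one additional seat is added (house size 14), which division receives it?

Priority for the next seat is population ÷ (√(s·(s+1))).
Priorities: E 4042.375, A 3805.340, D 4786.080.
Highest priority: D.

D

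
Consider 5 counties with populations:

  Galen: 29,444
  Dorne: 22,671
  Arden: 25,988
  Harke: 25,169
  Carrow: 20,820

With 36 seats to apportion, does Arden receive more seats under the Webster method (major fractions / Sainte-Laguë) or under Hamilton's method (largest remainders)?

Webster: Galen 8, Dorne 7, Arden 8, Harke 7, Carrow 6.
Hamilton: Galen 9, Dorne 7, Arden 7, Harke 7, Carrow 6.
Arden gets 8 under Webster and 7 under Hamilton.

Webster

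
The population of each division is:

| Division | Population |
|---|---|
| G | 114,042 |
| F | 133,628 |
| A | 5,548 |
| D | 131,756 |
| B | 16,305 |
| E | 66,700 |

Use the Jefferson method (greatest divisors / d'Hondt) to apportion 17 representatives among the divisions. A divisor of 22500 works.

G 5, F 5, A 0, D 5, B 0, E 2

With modified divisor 22500: modified quotas G 5.069, F 5.939, A 0.247, D 5.856, B 0.725, E 2.964.
Rounding down: G 5, F 5, A 0, D 5, B 0, E 2 (total 17).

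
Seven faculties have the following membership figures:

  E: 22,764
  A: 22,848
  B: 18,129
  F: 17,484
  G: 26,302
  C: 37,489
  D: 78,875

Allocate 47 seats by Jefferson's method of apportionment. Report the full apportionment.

E: 5, A: 5, B: 4, F: 3, G: 5, C: 8, D: 17

Standard divisor 223891/47 ≈ 4763.638; standard quotas: E 4.779, A 4.796, B 3.806, F 3.670, G 5.521, C 7.870, D 16.558.
Rounding down gives 4, 4, 3, 3, 5, 7, 16 = 42 seats, so the divisor must be adjusted.
With modified divisor 4500: modified quotas E 5.059, A 5.077, B 4.029, F 3.885, G 5.845, C 8.331, D 17.528.
Rounding down: E 5, A 5, B 4, F 3, G 5, C 8, D 17 (total 47).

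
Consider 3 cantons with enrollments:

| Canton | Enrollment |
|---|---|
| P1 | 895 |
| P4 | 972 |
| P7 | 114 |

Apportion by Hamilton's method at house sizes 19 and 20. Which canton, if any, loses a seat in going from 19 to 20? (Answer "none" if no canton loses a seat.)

At 19 seats: P1 9, P4 9, P7 1.
At 20 seats: P1 9, P4 10, P7 1.
No canton's allocation decreased.

none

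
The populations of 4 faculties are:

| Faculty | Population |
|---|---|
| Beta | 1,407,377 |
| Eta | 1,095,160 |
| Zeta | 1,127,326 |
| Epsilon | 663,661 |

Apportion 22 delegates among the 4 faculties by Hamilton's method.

Standard divisor: 4293524 ÷ 22 ≈ 195160.182.
Standard quotas: Beta 7.2114, Eta 5.6116, Zeta 5.7764, Epsilon 3.4006.
Lower quotas: Beta 7, Eta 5, Zeta 5, Epsilon 3 (sum 20, leaving 2 seats).
Remainders in descending order: Zeta 0.7764, Eta 0.6116, Epsilon 0.4006, Beta 0.2114.
The surplus seats go to Zeta, Eta.

Beta 7; Eta 6; Zeta 6; Epsilon 3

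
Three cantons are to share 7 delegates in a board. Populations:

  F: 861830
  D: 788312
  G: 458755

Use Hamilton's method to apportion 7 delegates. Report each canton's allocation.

F 3, D 3, G 1

Total 2108897; standard divisor 2108897/7 = 301271.
Standard quotas: F 2.8606, D 2.6166, G 1.5227.
Lower quotas: F 2, D 2, G 1 (sum 5, leaving 2 seats).
Remainders in descending order: F 0.8606, D 0.6166, G 0.5227.
Largest remainders: F, D receive the extra seats.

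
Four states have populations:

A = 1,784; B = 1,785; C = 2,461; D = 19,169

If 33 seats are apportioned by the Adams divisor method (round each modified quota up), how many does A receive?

Standard divisor 25199/33 ≈ 763.606; standard quotas: A 2.336, B 2.338, C 3.223, D 25.103.
Rounding up gives 3, 3, 4, 26 = 36 seats, so the divisor must be adjusted.
With modified divisor 830: modified quotas A 2.149, B 2.151, C 2.965, D 23.095.
Rounding up: A 3, B 3, C 3, D 24 (total 33).
A receives 3.

3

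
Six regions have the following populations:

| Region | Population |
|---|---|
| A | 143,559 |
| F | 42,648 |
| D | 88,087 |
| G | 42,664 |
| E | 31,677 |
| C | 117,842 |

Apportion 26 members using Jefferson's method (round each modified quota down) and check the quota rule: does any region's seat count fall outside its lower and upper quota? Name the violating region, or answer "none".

Standard quotas: A 8.002, F 2.377, D 4.910, G 2.378, E 1.766, C 6.568.
Jefferson allocation: A 9, F 2, D 5, G 2, E 1, C 7.
Every allocation lies between the lower and upper quota.

none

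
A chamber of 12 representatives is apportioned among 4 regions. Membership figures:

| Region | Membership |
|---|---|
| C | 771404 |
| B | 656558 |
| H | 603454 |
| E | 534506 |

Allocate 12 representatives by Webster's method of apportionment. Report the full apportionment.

C 4, B 3, H 3, E 2

Standard divisor 2565922/12 ≈ 213826.833; standard quotas: C 3.608, B 3.071, H 2.822, E 2.500.
Rounding to the nearest integer gives C 4, B 3, H 3, E 2 — total 12, matching the house size, so no adjustment is needed.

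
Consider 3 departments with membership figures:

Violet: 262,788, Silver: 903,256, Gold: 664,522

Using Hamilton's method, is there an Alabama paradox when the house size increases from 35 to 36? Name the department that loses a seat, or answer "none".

At 35 seats: Violet 5, Silver 17, Gold 13.
At 36 seats: Violet 5, Silver 18, Gold 13.
No department's allocation decreased.

none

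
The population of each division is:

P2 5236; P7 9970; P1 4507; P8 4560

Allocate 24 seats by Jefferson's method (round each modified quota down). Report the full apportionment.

Standard divisor 24273/24 ≈ 1011.375; standard quotas: P2 5.177, P7 9.858, P1 4.456, P8 4.509.
Rounding down gives 5, 9, 4, 4 = 22 seats, so the divisor must be adjusted.
With modified divisor 908.05: modified quotas P2 5.766, P7 10.980, P1 4.963, P8 5.022.
Rounding down: P2 5, P7 10, P1 4, P8 5 (total 24).

P2 5, P7 10, P1 4, P8 5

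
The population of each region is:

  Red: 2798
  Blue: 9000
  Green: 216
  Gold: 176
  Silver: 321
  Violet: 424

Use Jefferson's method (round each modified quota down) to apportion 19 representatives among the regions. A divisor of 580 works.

Red 4, Blue 15, Green 0, Gold 0, Silver 0, Violet 0

With modified divisor 580: modified quotas Red 4.824, Blue 15.517, Green 0.372, Gold 0.303, Silver 0.553, Violet 0.731.
Rounding down: Red 4, Blue 15, Green 0, Gold 0, Silver 0, Violet 0 (total 19).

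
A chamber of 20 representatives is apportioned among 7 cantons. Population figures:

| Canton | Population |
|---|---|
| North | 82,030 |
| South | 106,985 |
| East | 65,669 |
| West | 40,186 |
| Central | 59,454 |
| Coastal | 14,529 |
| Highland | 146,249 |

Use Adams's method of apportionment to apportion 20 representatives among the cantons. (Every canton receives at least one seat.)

North: 3, South: 4, East: 3, West: 2, Central: 2, Coastal: 1, Highland: 5

Standard divisor 515102/20 ≈ 25755.1; standard quotas: North 3.185, South 4.154, East 2.550, West 1.560, Central 2.308, Coastal 0.564, Highland 5.678.
Rounding up gives 4, 5, 3, 2, 3, 1, 6 = 24 seats, so the divisor must be adjusted.
With modified divisor 31300: modified quotas North 2.621, South 3.418, East 2.098, West 1.284, Central 1.899, Coastal 0.464, Highland 4.672.
Rounding up: North 3, South 4, East 3, West 2, Central 2, Coastal 1, Highland 5 (total 20).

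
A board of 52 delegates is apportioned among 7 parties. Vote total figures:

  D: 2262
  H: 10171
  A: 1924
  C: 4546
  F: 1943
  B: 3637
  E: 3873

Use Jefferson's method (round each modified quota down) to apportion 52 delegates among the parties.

D 4, H 20, A 3, C 8, F 3, B 7, E 7

Standard divisor 28356/52 ≈ 545.308; standard quotas: D 4.148, H 18.652, A 3.528, C 8.337, F 3.563, B 6.670, E 7.102.
Rounding down gives 4, 18, 3, 8, 3, 6, 7 = 49 seats, so the divisor must be adjusted.
With modified divisor 507: modified quotas D 4.462, H 20.061, A 3.795, C 8.966, F 3.832, B 7.174, E 7.639.
Rounding down: D 4, H 20, A 3, C 8, F 3, B 7, E 7 (total 52).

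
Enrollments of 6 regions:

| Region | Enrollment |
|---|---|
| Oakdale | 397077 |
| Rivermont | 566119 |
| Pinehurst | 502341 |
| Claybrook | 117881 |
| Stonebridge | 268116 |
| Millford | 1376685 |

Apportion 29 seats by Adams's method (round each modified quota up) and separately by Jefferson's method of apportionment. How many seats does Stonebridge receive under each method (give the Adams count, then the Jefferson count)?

3 and 2

Adams: Oakdale 4, Rivermont 5, Pinehurst 5, Claybrook 1, Stonebridge 3, Millford 11.
Jefferson: Oakdale 3, Rivermont 5, Pinehurst 5, Claybrook 1, Stonebridge 2, Millford 13.
Stonebridge gets 3 under Adams and 2 under Jefferson.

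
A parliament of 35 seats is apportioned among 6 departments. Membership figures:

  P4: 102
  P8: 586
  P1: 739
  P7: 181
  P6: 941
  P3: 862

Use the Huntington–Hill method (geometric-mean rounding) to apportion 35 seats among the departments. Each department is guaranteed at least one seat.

P4 1, P8 6, P1 7, P7 2, P6 10, P3 9

With divisor 99: modified quotas P4 1.030, P8 5.919, P1 7.465, P7 1.828, P6 9.505, P3 8.707.
Geometric-mean thresholds: P4 √(1·2)=1.414, P8 √(5·6)=5.477, P1 √(7·8)=7.483, P7 √(1·2)=1.414, P6 √(9·10)=9.487, P3 √(8·9)=8.485.
Each quota rounded against its threshold gives P4 1, P8 6, P1 7, P7 2, P6 10, P3 9 (total 35).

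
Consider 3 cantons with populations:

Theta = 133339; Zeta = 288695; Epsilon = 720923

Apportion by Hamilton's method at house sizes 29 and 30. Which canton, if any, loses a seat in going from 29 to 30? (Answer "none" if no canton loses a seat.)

Theta

At 29 seats: Theta 4, Zeta 7, Epsilon 18.
At 30 seats: Theta 3, Zeta 8, Epsilon 19.
Theta drops from 4 to 3.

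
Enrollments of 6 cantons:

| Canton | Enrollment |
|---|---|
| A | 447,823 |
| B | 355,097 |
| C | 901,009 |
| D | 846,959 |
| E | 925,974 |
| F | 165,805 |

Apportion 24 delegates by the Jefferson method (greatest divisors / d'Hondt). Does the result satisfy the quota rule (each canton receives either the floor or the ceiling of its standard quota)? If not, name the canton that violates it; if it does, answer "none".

none

Standard quotas: A 2.951, B 2.340, C 5.936, D 5.580, E 6.101, F 1.092.
Jefferson allocation: A 3, B 2, C 6, D 6, E 6, F 1.
Every allocation lies between the lower and upper quota.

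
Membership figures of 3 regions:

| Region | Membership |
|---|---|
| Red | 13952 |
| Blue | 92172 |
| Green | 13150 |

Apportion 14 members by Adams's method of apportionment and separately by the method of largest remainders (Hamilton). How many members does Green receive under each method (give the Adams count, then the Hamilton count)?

Adams: Red 2, Blue 10, Green 2.
Hamilton: Red 2, Blue 11, Green 1.
Green gets 2 under Adams and 1 under Hamilton.

2 and 1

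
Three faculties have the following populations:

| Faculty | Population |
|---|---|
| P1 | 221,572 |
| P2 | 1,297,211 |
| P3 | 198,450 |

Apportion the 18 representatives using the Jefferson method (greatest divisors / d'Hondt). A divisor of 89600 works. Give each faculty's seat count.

With modified divisor 89600: modified quotas P1 2.473, P2 14.478, P3 2.215.
Rounding down: P1 2, P2 14, P3 2 (total 18).

P1: 2, P2: 14, P3: 2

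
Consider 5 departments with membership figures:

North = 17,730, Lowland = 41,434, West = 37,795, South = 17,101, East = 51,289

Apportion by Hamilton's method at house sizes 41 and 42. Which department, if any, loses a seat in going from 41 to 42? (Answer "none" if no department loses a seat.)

North

At 41 seats: North 5, Lowland 10, West 9, South 4, East 13.
At 42 seats: North 4, Lowland 11, West 10, South 4, East 13.
North drops from 5 to 4.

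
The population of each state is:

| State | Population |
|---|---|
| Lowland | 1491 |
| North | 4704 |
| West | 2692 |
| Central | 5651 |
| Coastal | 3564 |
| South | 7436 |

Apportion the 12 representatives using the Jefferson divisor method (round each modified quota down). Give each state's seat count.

Lowland: 0, North: 2, West: 1, Central: 3, Coastal: 2, South: 4

Standard divisor 25538/12 ≈ 2128.167; standard quotas: Lowland 0.701, North 2.210, West 1.265, Central 2.655, Coastal 1.675, South 3.494.
Rounding down gives 0, 2, 1, 2, 1, 3 = 9 seats, so the divisor must be adjusted.
With modified divisor 1700: modified quotas Lowland 0.877, North 2.767, West 1.584, Central 3.324, Coastal 2.096, South 4.374.
Rounding down: Lowland 0, North 2, West 1, Central 3, Coastal 2, South 4 (total 12).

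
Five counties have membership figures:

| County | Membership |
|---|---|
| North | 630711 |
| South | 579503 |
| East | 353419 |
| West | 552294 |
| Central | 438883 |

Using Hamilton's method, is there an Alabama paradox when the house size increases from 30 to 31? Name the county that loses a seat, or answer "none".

At 30 seats: North 7, South 7, East 4, West 7, Central 5.
At 31 seats: North 8, South 7, East 4, West 7, Central 5.
No county's allocation decreased.

none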